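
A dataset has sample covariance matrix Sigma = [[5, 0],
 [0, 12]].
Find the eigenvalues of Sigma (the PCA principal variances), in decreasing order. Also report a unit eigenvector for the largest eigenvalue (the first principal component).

Step 1 — characteristic polynomial of 2×2 Sigma:
  det(Sigma - λI) = λ² - trace · λ + det = 0.
  trace = 5 + 12 = 17, det = 5·12 - (0)² = 60.
Step 2 — discriminant:
  Δ = trace² - 4·det = 289 - 240 = 49.
Step 3 — eigenvalues:
  λ = (trace ± √Δ)/2 = (17 ± 7)/2,
  λ_1 = 12,  λ_2 = 5.

Step 4 — unit eigenvector for λ_1: Sigma is diagonal, so its eigenvectors are the coordinate axes. λ_1 = 12 is the diagonal entry on the second coordinate axis, hence
  v_1 = (0, 1) (||v_1|| = 1).

λ_1 = 12,  λ_2 = 5;  v_1 ≈ (0, 1)


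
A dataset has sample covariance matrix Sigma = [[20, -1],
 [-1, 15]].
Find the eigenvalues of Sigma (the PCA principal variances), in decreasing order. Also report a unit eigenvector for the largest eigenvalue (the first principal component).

Step 1 — characteristic polynomial of 2×2 Sigma:
  det(Sigma - λI) = λ² - trace · λ + det = 0.
  trace = 20 + 15 = 35, det = 20·15 - (-1)² = 299.
Step 2 — discriminant:
  Δ = trace² - 4·det = 1225 - 1196 = 29.
Step 3 — eigenvalues:
  λ = (trace ± √Δ)/2 = (35 ± 5.3852)/2,
  λ_1 = 20.1926,  λ_2 = 14.8074.

Step 4 — unit eigenvector for λ_1: solve (Sigma - λ_1 I)v = 0. First row:
  (20 - 20.1926)·v_x + (-1)·v_y = 0, i.e. (-0.1926)·v_x + (-1)·v_y = 0,
  so v ∝ (b, λ_1 - a) = (-1, 0.1926); multiply by -1 so the first entry is positive: u = (1, -0.1926).
  ||u|| = √((1)² + (-0.1926)²) = √(1.0371) ≈ 1.0184,
  v_1 = u/||u|| ≈ (0.982, -0.1891) (||v_1|| = 1).

λ_1 = 20.1926,  λ_2 = 14.8074;  v_1 ≈ (0.982, -0.1891)


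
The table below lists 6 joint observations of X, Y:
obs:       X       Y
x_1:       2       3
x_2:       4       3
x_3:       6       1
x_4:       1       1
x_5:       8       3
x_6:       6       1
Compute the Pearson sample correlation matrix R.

Step 1 — column means:
  mean(X) = (2 + 4 + 6 + 1 + 8 + 6) / 6 = 27/6 = 4.5
  mean(Y) = (3 + 3 + 1 + 1 + 3 + 1) / 6 = 12/6 = 2

Step 2 — sample variances and covariances s[i,j] = (1/(n-1)) · Σ_k (x_{k,i} - mean_i) · (x_{k,j} - mean_j), with n-1 = 5:
  s[X,X] = ((-2.5)·(-2.5) + (-0.5)·(-0.5) + (1.5)·(1.5) + (-3.5)·(-3.5) + (3.5)·(3.5) + (1.5)·(1.5)) / 5 = 35.5/5 = 7.1
  s[X,Y] = ((-2.5)·(1) + (-0.5)·(1) + (1.5)·(-1) + (-3.5)·(-1) + (3.5)·(1) + (1.5)·(-1)) / 5 = 1/5 = 0.2
  s[Y,Y] = ((1)·(1) + (1)·(1) + (-1)·(-1) + (-1)·(-1) + (1)·(1) + (-1)·(-1)) / 5 = 6/5 = 1.2
  Sample standard deviations s_i = √(s[i,i]):
  s(X) = √(7.1) = 2.6646
  s(Y) = √(1.2) = 1.0954

Step 3 — r_{ij} = s_{ij} / (s_i · s_j):
  r[X,X] = 1 (diagonal).
  r[X,Y] = 0.2 / (2.6646 · 1.0954) = 0.2 / 2.9189 = 0.0685
  r[Y,Y] = 1 (diagonal).

R is symmetric with unit diagonal. Assembling:

R = [[1, 0.0685],
 [0.0685, 1]]


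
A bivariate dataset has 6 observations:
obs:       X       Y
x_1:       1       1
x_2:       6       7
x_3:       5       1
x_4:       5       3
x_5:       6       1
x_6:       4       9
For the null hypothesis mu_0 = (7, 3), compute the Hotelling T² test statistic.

Step 1 — sample mean vector:
  mean(X) = (1 + 6 + 5 + 5 + 6 + 4) / 6 = 27/6 = 4.5
  mean(Y) = (1 + 7 + 1 + 3 + 1 + 9) / 6 = 22/6 = 3.6667
  x̄ = (4.5, 3.6667),  deviation x̄ - mu_0 = (4.5, 3.6667) - (7, 3) = (-2.5, 0.6667).

Step 2 — sample covariance matrix, S[i,j] = (1/(n-1)) · Σ_k (x_{k,i} - mean_i) · (x_{k,j} - mean_j), divisor n-1 = 5:
  S[X,X] = ((-3.5)·(-3.5) + (1.5)·(1.5) + (0.5)·(0.5) + (0.5)·(0.5) + (1.5)·(1.5) + (-0.5)·(-0.5)) / 5 = 17.5/5 = 3.5
  S[X,Y] = ((-3.5)·(-2.6667) + (1.5)·(3.3333) + (0.5)·(-2.6667) + (0.5)·(-0.6667) + (1.5)·(-2.6667) + (-0.5)·(5.3333)) / 5 = 6/5 = 1.2
  S[Y,Y] = ((-2.6667)·(-2.6667) + (3.3333)·(3.3333) + (-2.6667)·(-2.6667) + (-0.6667)·(-0.6667) + (-2.6667)·(-2.6667) + (5.3333)·(5.3333)) / 5 = 61.3333/5 = 12.2667
  S = [[3.5, 1.2],
 [1.2, 12.2667]].

Step 3 — invert S. det(S) = 3.5·12.2667 - (1.2)² = 41.4933.
  S^{-1} = (1/det) · [[d, -b], [-b, a]] = [[0.2956, -0.0289],
 [-0.0289, 0.0844]].

Step 4 — quadratic form (x̄ - mu_0)^T · S^{-1} · (x̄ - mu_0):
  S^{-1} · (x̄ - mu_0) = (-0.7584, 0.1285),
  (x̄ - mu_0)^T · [...] = (-2.5)·(-0.7584) + (0.6667)·(0.1285) = 1.9816.

Step 5 — scale by n: T² = 6 · 1.9816 = 11.8895.

T² ≈ 11.8895


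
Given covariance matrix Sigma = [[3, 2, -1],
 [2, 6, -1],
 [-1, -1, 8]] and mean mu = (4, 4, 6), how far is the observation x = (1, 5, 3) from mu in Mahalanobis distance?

Step 1 — centre the observation: (x - mu) = (-3, 1, -3).

Step 2 — invert Sigma (cofactor / det for 3×3, or solve directly):
  Sigma^{-1} = [[0.4393, -0.1402, 0.0374],
 [-0.1402, 0.215, 0.0093],
 [0.0374, 0.0093, 0.1308]].

Step 3 — form the quadratic (x - mu)^T · Sigma^{-1} · (x - mu):
  Sigma^{-1} · (x - mu) = (-1.5701, 0.6075, -0.4953).
  (x - mu)^T · [Sigma^{-1} · (x - mu)] = (-3)·(-1.5701) + (1)·(0.6075) + (-3)·(-0.4953) = 6.8037.

Step 4 — take square root: d = √(6.8037) ≈ 2.6084.

d(x, mu) = √(6.8037) ≈ 2.6084


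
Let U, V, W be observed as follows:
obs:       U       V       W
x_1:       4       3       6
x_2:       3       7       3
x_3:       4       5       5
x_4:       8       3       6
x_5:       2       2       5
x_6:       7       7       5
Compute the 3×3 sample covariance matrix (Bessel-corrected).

Step 1 — column means:
  mean(U) = (4 + 3 + 4 + 8 + 2 + 7) / 6 = 28/6 = 4.6667
  mean(V) = (3 + 7 + 5 + 3 + 2 + 7) / 6 = 27/6 = 4.5
  mean(W) = (6 + 3 + 5 + 6 + 5 + 5) / 6 = 30/6 = 5

Step 2 — sample covariance S[i,j] = (1/(n-1)) · Σ_k (x_{k,i} - mean_i) · (x_{k,j} - mean_j), with n-1 = 5.
  S[U,U] = ((-0.6667)·(-0.6667) + (-1.6667)·(-1.6667) + (-0.6667)·(-0.6667) + (3.3333)·(3.3333) + (-2.6667)·(-2.6667) + (2.3333)·(2.3333)) / 5 = 27.3333/5 = 5.4667
  S[U,V] = ((-0.6667)·(-1.5) + (-1.6667)·(2.5) + (-0.6667)·(0.5) + (3.3333)·(-1.5) + (-2.6667)·(-2.5) + (2.3333)·(2.5)) / 5 = 4/5 = 0.8
  S[U,W] = ((-0.6667)·(1) + (-1.6667)·(-2) + (-0.6667)·(0) + (3.3333)·(1) + (-2.6667)·(0) + (2.3333)·(0)) / 5 = 6/5 = 1.2
  S[V,V] = ((-1.5)·(-1.5) + (2.5)·(2.5) + (0.5)·(0.5) + (-1.5)·(-1.5) + (-2.5)·(-2.5) + (2.5)·(2.5)) / 5 = 23.5/5 = 4.7
  S[V,W] = ((-1.5)·(1) + (2.5)·(-2) + (0.5)·(0) + (-1.5)·(1) + (-2.5)·(0) + (2.5)·(0)) / 5 = -8/5 = -1.6
  S[W,W] = ((1)·(1) + (-2)·(-2) + (0)·(0) + (1)·(1) + (0)·(0) + (0)·(0)) / 5 = 6/5 = 1.2

S is symmetric (S[j,i] = S[i,j]). Assembling:

S = [[5.4667, 0.8, 1.2],
 [0.8, 4.7, -1.6],
 [1.2, -1.6, 1.2]]


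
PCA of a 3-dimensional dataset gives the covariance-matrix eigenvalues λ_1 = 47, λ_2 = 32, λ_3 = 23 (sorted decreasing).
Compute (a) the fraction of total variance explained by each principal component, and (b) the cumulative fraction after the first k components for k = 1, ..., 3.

Step 1 — total variance = trace(Sigma) = Σ λ_i = 47 + 32 + 23 = 102.

Step 2 — fraction explained by component i = λ_i / Σ λ:
  PC1: 47/102 = 0.4608
  PC2: 32/102 = 0.3137
  PC3: 23/102 = 0.2255

Step 3 — cumulative fraction after k components = (λ_1 + ... + λ_k) / Σ λ:
  k = 1: 47/102 = 0.4608
  k = 2: (47 + 32)/102 = 79/102 = 0.7745
  k = 3: (47 + 32 + 23)/102 = 102/102 = 1

Summary (fraction, with percent):

explained: PC1 0.4608 (46.08%), PC2 0.3137 (31.37%), PC3 0.2255 (22.55%);  cumulative: 0.4608, 0.7745, 1


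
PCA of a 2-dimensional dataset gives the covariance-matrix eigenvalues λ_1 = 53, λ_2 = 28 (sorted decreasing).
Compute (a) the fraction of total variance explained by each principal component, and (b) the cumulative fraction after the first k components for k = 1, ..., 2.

Step 1 — total variance = trace(Sigma) = Σ λ_i = 53 + 28 = 81.

Step 2 — fraction explained by component i = λ_i / Σ λ:
  PC1: 53/81 = 0.6543
  PC2: 28/81 = 0.3457

Step 3 — cumulative fraction after k components = (λ_1 + ... + λ_k) / Σ λ:
  k = 1: 53/81 = 0.6543
  k = 2: (53 + 28)/81 = 81/81 = 1

Summary (fraction, with percent):

explained: PC1 0.6543 (65.43%), PC2 0.3457 (34.57%);  cumulative: 0.6543, 1


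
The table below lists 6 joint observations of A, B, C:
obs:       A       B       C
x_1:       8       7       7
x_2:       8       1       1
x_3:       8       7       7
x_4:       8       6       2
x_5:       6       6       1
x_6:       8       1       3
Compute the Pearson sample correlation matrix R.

Step 1 — column means:
  mean(A) = (8 + 8 + 8 + 8 + 6 + 8) / 6 = 46/6 = 7.6667
  mean(B) = (7 + 1 + 7 + 6 + 6 + 1) / 6 = 28/6 = 4.6667
  mean(C) = (7 + 1 + 7 + 2 + 1 + 3) / 6 = 21/6 = 3.5

Step 2 — sample variances and covariances s[i,j] = (1/(n-1)) · Σ_k (x_{k,i} - mean_i) · (x_{k,j} - mean_j), with n-1 = 5:
  s[A,A] = ((0.3333)·(0.3333) + (0.3333)·(0.3333) + (0.3333)·(0.3333) + (0.3333)·(0.3333) + (-1.6667)·(-1.6667) + (0.3333)·(0.3333)) / 5 = 3.3333/5 = 0.6667
  s[A,B] = ((0.3333)·(2.3333) + (0.3333)·(-3.6667) + (0.3333)·(2.3333) + (0.3333)·(1.3333) + (-1.6667)·(1.3333) + (0.3333)·(-3.6667)) / 5 = -2.6667/5 = -0.5333
  s[A,C] = ((0.3333)·(3.5) + (0.3333)·(-2.5) + (0.3333)·(3.5) + (0.3333)·(-1.5) + (-1.6667)·(-2.5) + (0.3333)·(-0.5)) / 5 = 5/5 = 1
  s[B,B] = ((2.3333)·(2.3333) + (-3.6667)·(-3.6667) + (2.3333)·(2.3333) + (1.3333)·(1.3333) + (1.3333)·(1.3333) + (-3.6667)·(-3.6667)) / 5 = 41.3333/5 = 8.2667
  s[B,C] = ((2.3333)·(3.5) + (-3.6667)·(-2.5) + (2.3333)·(3.5) + (1.3333)·(-1.5) + (1.3333)·(-2.5) + (-3.6667)·(-0.5)) / 5 = 22/5 = 4.4
  s[C,C] = ((3.5)·(3.5) + (-2.5)·(-2.5) + (3.5)·(3.5) + (-1.5)·(-1.5) + (-2.5)·(-2.5) + (-0.5)·(-0.5)) / 5 = 39.5/5 = 7.9
  Sample standard deviations s_i = √(s[i,i]):
  s(A) = √(0.6667) = 0.8165
  s(B) = √(8.2667) = 2.8752
  s(C) = √(7.9) = 2.8107

Step 3 — r_{ij} = s_{ij} / (s_i · s_j):
  r[A,A] = 1 (diagonal).
  r[A,B] = -0.5333 / (0.8165 · 2.8752) = -0.5333 / 2.3476 = -0.2272
  r[A,C] = 1 / (0.8165 · 2.8107) = 1 / 2.2949 = 0.4357
  r[B,B] = 1 (diagonal).
  r[B,C] = 4.4 / (2.8752 · 2.8107) = 4.4 / 8.0813 = 0.5445
  r[C,C] = 1 (diagonal).

R is symmetric with unit diagonal. Assembling:

R = [[1, -0.2272, 0.4357],
 [-0.2272, 1, 0.5445],
 [0.4357, 0.5445, 1]]


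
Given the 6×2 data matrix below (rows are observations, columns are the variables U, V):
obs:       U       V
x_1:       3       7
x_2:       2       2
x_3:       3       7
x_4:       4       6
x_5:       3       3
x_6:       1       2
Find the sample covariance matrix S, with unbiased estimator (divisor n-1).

Step 1 — column means:
  mean(U) = (3 + 2 + 3 + 4 + 3 + 1) / 6 = 16/6 = 2.6667
  mean(V) = (7 + 2 + 7 + 6 + 3 + 2) / 6 = 27/6 = 4.5

Step 2 — sample covariance S[i,j] = (1/(n-1)) · Σ_k (x_{k,i} - mean_i) · (x_{k,j} - mean_j), with n-1 = 5.
  S[U,U] = ((0.3333)·(0.3333) + (-0.6667)·(-0.6667) + (0.3333)·(0.3333) + (1.3333)·(1.3333) + (0.3333)·(0.3333) + (-1.6667)·(-1.6667)) / 5 = 5.3333/5 = 1.0667
  S[U,V] = ((0.3333)·(2.5) + (-0.6667)·(-2.5) + (0.3333)·(2.5) + (1.3333)·(1.5) + (0.3333)·(-1.5) + (-1.6667)·(-2.5)) / 5 = 9/5 = 1.8
  S[V,V] = ((2.5)·(2.5) + (-2.5)·(-2.5) + (2.5)·(2.5) + (1.5)·(1.5) + (-1.5)·(-1.5) + (-2.5)·(-2.5)) / 5 = 29.5/5 = 5.9

S is symmetric (S[j,i] = S[i,j]). Assembling:

S = [[1.0667, 1.8],
 [1.8, 5.9]]


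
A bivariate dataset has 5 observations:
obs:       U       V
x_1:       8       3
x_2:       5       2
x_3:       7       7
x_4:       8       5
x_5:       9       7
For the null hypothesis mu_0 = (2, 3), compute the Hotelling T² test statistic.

Step 1 — sample mean vector:
  mean(U) = (8 + 5 + 7 + 8 + 9) / 5 = 37/5 = 7.4
  mean(V) = (3 + 2 + 7 + 5 + 7) / 5 = 24/5 = 4.8
  x̄ = (7.4, 4.8),  deviation x̄ - mu_0 = (7.4, 4.8) - (2, 3) = (5.4, 1.8).

Step 2 — sample covariance matrix, S[i,j] = (1/(n-1)) · Σ_k (x_{k,i} - mean_i) · (x_{k,j} - mean_j), divisor n-1 = 4:
  S[U,U] = ((0.6)·(0.6) + (-2.4)·(-2.4) + (-0.4)·(-0.4) + (0.6)·(0.6) + (1.6)·(1.6)) / 4 = 9.2/4 = 2.3
  S[U,V] = ((0.6)·(-1.8) + (-2.4)·(-2.8) + (-0.4)·(2.2) + (0.6)·(0.2) + (1.6)·(2.2)) / 4 = 8.4/4 = 2.1
  S[V,V] = ((-1.8)·(-1.8) + (-2.8)·(-2.8) + (2.2)·(2.2) + (0.2)·(0.2) + (2.2)·(2.2)) / 4 = 20.8/4 = 5.2
  S = [[2.3, 2.1],
 [2.1, 5.2]].

Step 3 — invert S. det(S) = 2.3·5.2 - (2.1)² = 7.55.
  S^{-1} = (1/det) · [[d, -b], [-b, a]] = [[0.6887, -0.2781],
 [-0.2781, 0.3046]].

Step 4 — quadratic form (x̄ - mu_0)^T · S^{-1} · (x̄ - mu_0):
  S^{-1} · (x̄ - mu_0) = (3.2185, -0.9536),
  (x̄ - mu_0)^T · [...] = (5.4)·(3.2185) + (1.8)·(-0.9536) = 15.6636.

Step 5 — scale by n: T² = 5 · 15.6636 = 78.3179.

T² ≈ 78.3179


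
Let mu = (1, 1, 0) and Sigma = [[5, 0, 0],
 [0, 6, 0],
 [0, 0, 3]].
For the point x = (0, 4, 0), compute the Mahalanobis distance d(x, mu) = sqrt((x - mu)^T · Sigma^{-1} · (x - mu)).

Step 1 — centre the observation: (x - mu) = (-1, 3, 0).

Step 2 — invert Sigma (cofactor / det for 3×3, or solve directly):
  Sigma^{-1} = [[0.2, 0, 0],
 [0, 0.1667, 0],
 [0, 0, 0.3333]].

Step 3 — form the quadratic (x - mu)^T · Sigma^{-1} · (x - mu):
  Sigma^{-1} · (x - mu) = (-0.2, 0.5, 0).
  (x - mu)^T · [Sigma^{-1} · (x - mu)] = (-1)·(-0.2) + (3)·(0.5) + (0)·(0) = 1.7.

Step 4 — take square root: d = √(1.7) ≈ 1.3038.

d(x, mu) = √(1.7) ≈ 1.3038


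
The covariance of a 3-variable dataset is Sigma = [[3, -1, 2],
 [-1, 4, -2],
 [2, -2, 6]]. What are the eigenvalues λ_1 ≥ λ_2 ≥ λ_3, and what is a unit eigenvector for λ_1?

Step 1 — characteristic polynomial p(λ) = det(λI - Sigma) = λ³ - tr·λ² + c_1·λ - det, where tr = trace, c_1 = sum of the principal 2×2 minors, det = det(Sigma):
  tr = 3 + 4 + 6 = 13,
  c_1 = (3·4 - (-1)²) + (3·6 - (2)²) + (4·6 - (-2)²) = 11 + 14 + 20 = 45,
  det = 3·(4·6 - (-2)²) - (-1)·((-1)·6 - (-2)·(2)) + (2)·((-1)·(-2) - 4·(2)) = 3·(20) - (-1)·(-2) + (2)·(-6) = 46.
  So p(λ) = λ³ - 13λ² + 45λ - 46.
Step 2 — look for an integer root (rational root theorem: any rational root is an integer divisor of 46). Testing λ = 2:
  p(2) = 8 - 52 + 90 - 46 = 0  ✓
  Dividing out (λ - 2): p(λ) = (λ - 2)(λ² - 11λ + 23).
Step 3 — remaining eigenvalues from the quadratic λ² - 11λ + 23 = 0:
  Δ = 11² - 4·23 = 121 - 92 = 29,  λ = (11 ± √29)/2 = (11 ± 5.3852)/2 ≈ 8.1926 or 2.8074.
  Sorted: λ_1 = 8.1926,  λ_2 = 2.8074,  λ_3 = 2  (check: sum = 13 = tr ✓).

Step 4 — unit eigenvector for λ_1 ≈ 8.1926: v spans the null space of (Sigma - λ_1 I), whose rows are
  r_1 = (-5.1926, -1, 2),  r_2 = (-1, -4.1926, -2),  r_3 = (2, -2, -2.1926).
  v is orthogonal to every row, so take v ∝ r_1 × r_2 = ((-1)·(-2) - (2)·(-4.1926), (2)·(-1) - (-5.1926)·(-2), (-5.1926)·(-4.1926) - (-1)·(-1)) ≈ (10.3852, -12.3852, 20.7703).
  Let u = (10.3852, -12.3852, 20.7703).
  ||u|| = √((10.3852)² + (-12.3852)² + (20.7703)²) = √(692.6505) ≈ 26.3183,  v_1 = u/||u|| ≈ (0.3946, -0.4706, 0.7892) (||v_1|| = 1).

λ_1 = 8.1926,  λ_2 = 2.8074,  λ_3 = 2;  v_1 ≈ (0.3946, -0.4706, 0.7892)


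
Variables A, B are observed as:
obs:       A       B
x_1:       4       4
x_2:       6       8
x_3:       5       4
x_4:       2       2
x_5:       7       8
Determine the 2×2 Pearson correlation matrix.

Step 1 — column means:
  mean(A) = (4 + 6 + 5 + 2 + 7) / 5 = 24/5 = 4.8
  mean(B) = (4 + 8 + 4 + 2 + 8) / 5 = 26/5 = 5.2

Step 2 — sample variances and covariances s[i,j] = (1/(n-1)) · Σ_k (x_{k,i} - mean_i) · (x_{k,j} - mean_j), with n-1 = 4:
  s[A,A] = ((-0.8)·(-0.8) + (1.2)·(1.2) + (0.2)·(0.2) + (-2.8)·(-2.8) + (2.2)·(2.2)) / 4 = 14.8/4 = 3.7
  s[A,B] = ((-0.8)·(-1.2) + (1.2)·(2.8) + (0.2)·(-1.2) + (-2.8)·(-3.2) + (2.2)·(2.8)) / 4 = 19.2/4 = 4.8
  s[B,B] = ((-1.2)·(-1.2) + (2.8)·(2.8) + (-1.2)·(-1.2) + (-3.2)·(-3.2) + (2.8)·(2.8)) / 4 = 28.8/4 = 7.2
  Sample standard deviations s_i = √(s[i,i]):
  s(A) = √(3.7) = 1.9235
  s(B) = √(7.2) = 2.6833

Step 3 — r_{ij} = s_{ij} / (s_i · s_j):
  r[A,A] = 1 (diagonal).
  r[A,B] = 4.8 / (1.9235 · 2.6833) = 4.8 / 5.1614 = 0.93
  r[B,B] = 1 (diagonal).

R is symmetric with unit diagonal. Assembling:

R = [[1, 0.93],
 [0.93, 1]]


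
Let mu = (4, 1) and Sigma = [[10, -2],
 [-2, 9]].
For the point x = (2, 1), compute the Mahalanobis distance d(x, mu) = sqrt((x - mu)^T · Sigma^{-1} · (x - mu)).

Step 1 — centre the observation: (x - mu) = (-2, 0).

Step 2 — invert Sigma. det(Sigma) = 10·9 - (-2)² = 86.
  Sigma^{-1} = (1/det) · [[d, -b], [-b, a]] = [[0.1047, 0.0233],
 [0.0233, 0.1163]].

Step 3 — form the quadratic (x - mu)^T · Sigma^{-1} · (x - mu):
  Sigma^{-1} · (x - mu) = (-0.2093, -0.0465).
  (x - mu)^T · [Sigma^{-1} · (x - mu)] = (-2)·(-0.2093) + (0)·(-0.0465) = 0.4186.

Step 4 — take square root: d = √(0.4186) ≈ 0.647.

d(x, mu) = √(0.4186) ≈ 0.647


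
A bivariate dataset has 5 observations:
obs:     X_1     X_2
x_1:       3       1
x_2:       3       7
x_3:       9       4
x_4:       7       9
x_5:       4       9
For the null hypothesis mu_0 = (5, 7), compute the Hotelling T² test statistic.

Step 1 — sample mean vector:
  mean(X_1) = (3 + 3 + 9 + 7 + 4) / 5 = 26/5 = 5.2
  mean(X_2) = (1 + 7 + 4 + 9 + 9) / 5 = 30/5 = 6
  x̄ = (5.2, 6),  deviation x̄ - mu_0 = (5.2, 6) - (5, 7) = (0.2, -1).

Step 2 — sample covariance matrix, S[i,j] = (1/(n-1)) · Σ_k (x_{k,i} - mean_i) · (x_{k,j} - mean_j), divisor n-1 = 4:
  S[X_1,X_1] = ((-2.2)·(-2.2) + (-2.2)·(-2.2) + (3.8)·(3.8) + (1.8)·(1.8) + (-1.2)·(-1.2)) / 4 = 28.8/4 = 7.2
  S[X_1,X_2] = ((-2.2)·(-5) + (-2.2)·(1) + (3.8)·(-2) + (1.8)·(3) + (-1.2)·(3)) / 4 = 3/4 = 0.75
  S[X_2,X_2] = ((-5)·(-5) + (1)·(1) + (-2)·(-2) + (3)·(3) + (3)·(3)) / 4 = 48/4 = 12
  S = [[7.2, 0.75],
 [0.75, 12]].

Step 3 — invert S. det(S) = 7.2·12 - (0.75)² = 85.8375.
  S^{-1} = (1/det) · [[d, -b], [-b, a]] = [[0.1398, -0.0087],
 [-0.0087, 0.0839]].

Step 4 — quadratic form (x̄ - mu_0)^T · S^{-1} · (x̄ - mu_0):
  S^{-1} · (x̄ - mu_0) = (0.0367, -0.0856),
  (x̄ - mu_0)^T · [...] = (0.2)·(0.0367) + (-1)·(-0.0856) = 0.093.

Step 5 — scale by n: T² = 5 · 0.093 = 0.4648.

T² ≈ 0.4648


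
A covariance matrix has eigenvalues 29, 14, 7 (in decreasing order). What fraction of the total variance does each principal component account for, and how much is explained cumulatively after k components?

Step 1 — total variance = trace(Sigma) = Σ λ_i = 29 + 14 + 7 = 50.

Step 2 — fraction explained by component i = λ_i / Σ λ:
  PC1: 29/50 = 0.58
  PC2: 14/50 = 0.28
  PC3: 7/50 = 0.14

Step 3 — cumulative fraction after k components = (λ_1 + ... + λ_k) / Σ λ:
  k = 1: 29/50 = 0.58
  k = 2: (29 + 14)/50 = 43/50 = 0.86
  k = 3: (29 + 14 + 7)/50 = 50/50 = 1

Summary (fraction, with percent):

explained: PC1 0.58 (58%), PC2 0.28 (28%), PC3 0.14 (14%);  cumulative: 0.58, 0.86, 1


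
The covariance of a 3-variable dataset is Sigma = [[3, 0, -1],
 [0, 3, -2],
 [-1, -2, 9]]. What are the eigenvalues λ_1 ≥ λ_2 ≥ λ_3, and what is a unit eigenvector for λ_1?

Step 1 — characteristic polynomial p(λ) = det(λI - Sigma) = λ³ - tr·λ² + c_1·λ - det, where tr = trace, c_1 = sum of the principal 2×2 minors, det = det(Sigma):
  tr = 3 + 3 + 9 = 15,
  c_1 = (3·3 - (0)²) + (3·9 - (-1)²) + (3·9 - (-2)²) = 9 + 26 + 23 = 58,
  det = 3·(3·9 - (-2)²) - (0)·((0)·9 - (-2)·(-1)) + (-1)·((0)·(-2) - 3·(-1)) = 3·(23) - (0)·(-2) + (-1)·(3) = 66.
  So p(λ) = λ³ - 15λ² + 58λ - 66.
Step 2 — look for an integer root (rational root theorem: any rational root is an integer divisor of 66). Testing λ = 3:
  p(3) = 27 - 135 + 174 - 66 = 0  ✓
  Dividing out (λ - 3): p(λ) = (λ - 3)(λ² - 12λ + 22).
Step 3 — remaining eigenvalues from the quadratic λ² - 12λ + 22 = 0:
  Δ = 12² - 4·22 = 144 - 88 = 56,  λ = (12 ± √56)/2 = (12 ± 7.4833)/2 ≈ 9.7417 or 2.2583.
  Sorted: λ_1 = 9.7417,  λ_2 = 3,  λ_3 = 2.2583  (check: sum = 15 = tr ✓).

Step 4 — unit eigenvector for λ_1 ≈ 9.7417: v spans the null space of (Sigma - λ_1 I), whose rows are
  r_1 = (-6.7417, 0, -1),  r_2 = (0, -6.7417, -2),  r_3 = (-1, -2, -0.7417).
  v is orthogonal to every row, so take v ∝ r_1 × r_2 = ((0)·(-2) - (-1)·(-6.7417), (-1)·(0) - (-6.7417)·(-2), (-6.7417)·(-6.7417) - (0)·(0)) ≈ (-6.7417, -13.4833, 45.4499).
  Rescale (multiply by -1 so the first nonzero entry is positive): u = (6.7417, 13.4833, -45.4499).
  ||u|| = √((6.7417)² + (13.4833)² + (-45.4499)²) = √(2292.9472) ≈ 47.8847,  v_1 = u/||u|| ≈ (0.1408, 0.2816, -0.9492) (||v_1|| = 1).

λ_1 = 9.7417,  λ_2 = 3,  λ_3 = 2.2583;  v_1 ≈ (0.1408, 0.2816, -0.9492)


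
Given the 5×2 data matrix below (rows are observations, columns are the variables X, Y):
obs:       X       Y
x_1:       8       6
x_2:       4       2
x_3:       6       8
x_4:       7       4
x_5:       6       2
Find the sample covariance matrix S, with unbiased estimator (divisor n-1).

Step 1 — column means:
  mean(X) = (8 + 4 + 6 + 7 + 6) / 5 = 31/5 = 6.2
  mean(Y) = (6 + 2 + 8 + 4 + 2) / 5 = 22/5 = 4.4

Step 2 — sample covariance S[i,j] = (1/(n-1)) · Σ_k (x_{k,i} - mean_i) · (x_{k,j} - mean_j), with n-1 = 4.
  S[X,X] = ((1.8)·(1.8) + (-2.2)·(-2.2) + (-0.2)·(-0.2) + (0.8)·(0.8) + (-0.2)·(-0.2)) / 4 = 8.8/4 = 2.2
  S[X,Y] = ((1.8)·(1.6) + (-2.2)·(-2.4) + (-0.2)·(3.6) + (0.8)·(-0.4) + (-0.2)·(-2.4)) / 4 = 7.6/4 = 1.9
  S[Y,Y] = ((1.6)·(1.6) + (-2.4)·(-2.4) + (3.6)·(3.6) + (-0.4)·(-0.4) + (-2.4)·(-2.4)) / 4 = 27.2/4 = 6.8

S is symmetric (S[j,i] = S[i,j]). Assembling:

S = [[2.2, 1.9],
 [1.9, 6.8]]


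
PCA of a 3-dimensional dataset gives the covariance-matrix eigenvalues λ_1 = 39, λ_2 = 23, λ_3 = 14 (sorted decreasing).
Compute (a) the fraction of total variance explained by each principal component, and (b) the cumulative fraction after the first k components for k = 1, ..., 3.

Step 1 — total variance = trace(Sigma) = Σ λ_i = 39 + 23 + 14 = 76.

Step 2 — fraction explained by component i = λ_i / Σ λ:
  PC1: 39/76 = 0.5132
  PC2: 23/76 = 0.3026
  PC3: 14/76 = 0.1842

Step 3 — cumulative fraction after k components = (λ_1 + ... + λ_k) / Σ λ:
  k = 1: 39/76 = 0.5132
  k = 2: (39 + 23)/76 = 62/76 = 0.8158
  k = 3: (39 + 23 + 14)/76 = 76/76 = 1

Summary (fraction, with percent):

explained: PC1 0.5132 (51.32%), PC2 0.3026 (30.26%), PC3 0.1842 (18.42%);  cumulative: 0.5132, 0.8158, 1


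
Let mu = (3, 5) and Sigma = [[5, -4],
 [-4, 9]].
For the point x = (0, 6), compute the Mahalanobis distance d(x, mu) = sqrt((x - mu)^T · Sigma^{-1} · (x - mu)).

Step 1 — centre the observation: (x - mu) = (-3, 1).

Step 2 — invert Sigma. det(Sigma) = 5·9 - (-4)² = 29.
  Sigma^{-1} = (1/det) · [[d, -b], [-b, a]] = [[0.3103, 0.1379],
 [0.1379, 0.1724]].

Step 3 — form the quadratic (x - mu)^T · Sigma^{-1} · (x - mu):
  Sigma^{-1} · (x - mu) = (-0.7931, -0.2414).
  (x - mu)^T · [Sigma^{-1} · (x - mu)] = (-3)·(-0.7931) + (1)·(-0.2414) = 2.1379.

Step 4 — take square root: d = √(2.1379) ≈ 1.4622.

d(x, mu) = √(2.1379) ≈ 1.4622


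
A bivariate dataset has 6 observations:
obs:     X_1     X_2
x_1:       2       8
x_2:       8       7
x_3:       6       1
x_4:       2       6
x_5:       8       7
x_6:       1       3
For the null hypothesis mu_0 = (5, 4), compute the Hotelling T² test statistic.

Step 1 — sample mean vector:
  mean(X_1) = (2 + 8 + 6 + 2 + 8 + 1) / 6 = 27/6 = 4.5
  mean(X_2) = (8 + 7 + 1 + 6 + 7 + 3) / 6 = 32/6 = 5.3333
  x̄ = (4.5, 5.3333),  deviation x̄ - mu_0 = (4.5, 5.3333) - (5, 4) = (-0.5, 1.3333).

Step 2 — sample covariance matrix, S[i,j] = (1/(n-1)) · Σ_k (x_{k,i} - mean_i) · (x_{k,j} - mean_j), divisor n-1 = 5:
  S[X_1,X_1] = ((-2.5)·(-2.5) + (3.5)·(3.5) + (1.5)·(1.5) + (-2.5)·(-2.5) + (3.5)·(3.5) + (-3.5)·(-3.5)) / 5 = 51.5/5 = 10.3
  S[X_1,X_2] = ((-2.5)·(2.6667) + (3.5)·(1.6667) + (1.5)·(-4.3333) + (-2.5)·(0.6667) + (3.5)·(1.6667) + (-3.5)·(-2.3333)) / 5 = 5/5 = 1
  S[X_2,X_2] = ((2.6667)·(2.6667) + (1.6667)·(1.6667) + (-4.3333)·(-4.3333) + (0.6667)·(0.6667) + (1.6667)·(1.6667) + (-2.3333)·(-2.3333)) / 5 = 37.3333/5 = 7.4667
  S = [[10.3, 1],
 [1, 7.4667]].

Step 3 — invert S. det(S) = 10.3·7.4667 - (1)² = 75.9067.
  S^{-1} = (1/det) · [[d, -b], [-b, a]] = [[0.0984, -0.0132],
 [-0.0132, 0.1357]].

Step 4 — quadratic form (x̄ - mu_0)^T · S^{-1} · (x̄ - mu_0):
  S^{-1} · (x̄ - mu_0) = (-0.0667, 0.1875),
  (x̄ - mu_0)^T · [...] = (-0.5)·(-0.0667) + (1.3333)·(0.1875) = 0.2834.

Step 5 — scale by n: T² = 6 · 0.2834 = 1.7003.

T² ≈ 1.7003


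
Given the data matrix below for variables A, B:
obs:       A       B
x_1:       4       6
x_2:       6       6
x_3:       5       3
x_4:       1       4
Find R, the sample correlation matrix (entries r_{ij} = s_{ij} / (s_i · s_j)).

Step 1 — column means:
  mean(A) = (4 + 6 + 5 + 1) / 4 = 16/4 = 4
  mean(B) = (6 + 6 + 3 + 4) / 4 = 19/4 = 4.75

Step 2 — sample variances and covariances s[i,j] = (1/(n-1)) · Σ_k (x_{k,i} - mean_i) · (x_{k,j} - mean_j), with n-1 = 3:
  s[A,A] = ((0)·(0) + (2)·(2) + (1)·(1) + (-3)·(-3)) / 3 = 14/3 = 4.6667
  s[A,B] = ((0)·(1.25) + (2)·(1.25) + (1)·(-1.75) + (-3)·(-0.75)) / 3 = 3/3 = 1
  s[B,B] = ((1.25)·(1.25) + (1.25)·(1.25) + (-1.75)·(-1.75) + (-0.75)·(-0.75)) / 3 = 6.75/3 = 2.25
  Sample standard deviations s_i = √(s[i,i]):
  s(A) = √(4.6667) = 2.1602
  s(B) = √(2.25) = 1.5

Step 3 — r_{ij} = s_{ij} / (s_i · s_j):
  r[A,A] = 1 (diagonal).
  r[A,B] = 1 / (2.1602 · 1.5) = 1 / 3.2404 = 0.3086
  r[B,B] = 1 (diagonal).

R is symmetric with unit diagonal. Assembling:

R = [[1, 0.3086],
 [0.3086, 1]]


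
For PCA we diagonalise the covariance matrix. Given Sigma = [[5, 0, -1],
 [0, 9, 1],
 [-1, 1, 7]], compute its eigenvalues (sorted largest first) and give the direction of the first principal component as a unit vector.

Step 1 — characteristic polynomial p(λ) = det(λI - Sigma) = λ³ - tr·λ² + c_1·λ - det, where tr = trace, c_1 = sum of the principal 2×2 minors, det = det(Sigma):
  tr = 5 + 9 + 7 = 21,
  c_1 = (5·9 - (0)²) + (5·7 - (-1)²) + (9·7 - (1)²) = 45 + 34 + 62 = 141,
  det = 5·(9·7 - (1)²) - (0)·((0)·7 - (1)·(-1)) + (-1)·((0)·(1) - 9·(-1)) = 5·(62) - (0)·(1) + (-1)·(9) = 301.
  So p(λ) = λ³ - 21λ² + 141λ - 301.
Step 2 — look for an integer root (rational root theorem: any rational root is an integer divisor of 301). Testing λ = 7:
  p(7) = 343 - 1029 + 987 - 301 = 0  ✓
  Dividing out (λ - 7): p(λ) = (λ - 7)(λ² - 14λ + 43).
Step 3 — remaining eigenvalues from the quadratic λ² - 14λ + 43 = 0:
  Δ = 14² - 4·43 = 196 - 172 = 24,  λ = (14 ± √24)/2 = (14 ± 4.899)/2 ≈ 9.4495 or 4.5505.
  Sorted: λ_1 = 9.4495,  λ_2 = 7,  λ_3 = 4.5505  (check: sum = 21 = tr ✓).

Step 4 — unit eigenvector for λ_1 ≈ 9.4495: v spans the null space of (Sigma - λ_1 I), whose rows are
  r_1 = (-4.4495, 0, -1),  r_2 = (0, -0.4495, 1),  r_3 = (-1, 1, -2.4495).
  v is orthogonal to every row, so take v ∝ r_1 × r_2 = ((0)·(1) - (-1)·(-0.4495), (-1)·(0) - (-4.4495)·(1), (-4.4495)·(-0.4495) - (0)·(0)) ≈ (-0.4495, 4.4495, 2).
  Rescale (multiply by -1 so the first nonzero entry is positive): u = (0.4495, -4.4495, -2).
  ||u|| = √((0.4495)² + (-4.4495)² + (-2)²) = √(24) ≈ 4.899,  v_1 = u/||u|| ≈ (0.0918, -0.9082, -0.4082) (||v_1|| = 1).

λ_1 = 9.4495,  λ_2 = 7,  λ_3 = 4.5505;  v_1 ≈ (0.0918, -0.9082, -0.4082)


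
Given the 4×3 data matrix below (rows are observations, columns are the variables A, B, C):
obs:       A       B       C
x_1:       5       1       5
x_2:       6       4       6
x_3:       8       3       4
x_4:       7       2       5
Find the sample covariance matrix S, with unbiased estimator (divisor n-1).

Step 1 — column means:
  mean(A) = (5 + 6 + 8 + 7) / 4 = 26/4 = 6.5
  mean(B) = (1 + 4 + 3 + 2) / 4 = 10/4 = 2.5
  mean(C) = (5 + 6 + 4 + 5) / 4 = 20/4 = 5

Step 2 — sample covariance S[i,j] = (1/(n-1)) · Σ_k (x_{k,i} - mean_i) · (x_{k,j} - mean_j), with n-1 = 3.
  S[A,A] = ((-1.5)·(-1.5) + (-0.5)·(-0.5) + (1.5)·(1.5) + (0.5)·(0.5)) / 3 = 5/3 = 1.6667
  S[A,B] = ((-1.5)·(-1.5) + (-0.5)·(1.5) + (1.5)·(0.5) + (0.5)·(-0.5)) / 3 = 2/3 = 0.6667
  S[A,C] = ((-1.5)·(0) + (-0.5)·(1) + (1.5)·(-1) + (0.5)·(0)) / 3 = -2/3 = -0.6667
  S[B,B] = ((-1.5)·(-1.5) + (1.5)·(1.5) + (0.5)·(0.5) + (-0.5)·(-0.5)) / 3 = 5/3 = 1.6667
  S[B,C] = ((-1.5)·(0) + (1.5)·(1) + (0.5)·(-1) + (-0.5)·(0)) / 3 = 1/3 = 0.3333
  S[C,C] = ((0)·(0) + (1)·(1) + (-1)·(-1) + (0)·(0)) / 3 = 2/3 = 0.6667

S is symmetric (S[j,i] = S[i,j]). Assembling:

S = [[1.6667, 0.6667, -0.6667],
 [0.6667, 1.6667, 0.3333],
 [-0.6667, 0.3333, 0.6667]]


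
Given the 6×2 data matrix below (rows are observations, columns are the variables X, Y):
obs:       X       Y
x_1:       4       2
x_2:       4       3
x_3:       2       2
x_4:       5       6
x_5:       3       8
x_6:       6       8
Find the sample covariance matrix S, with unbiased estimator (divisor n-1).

Step 1 — column means:
  mean(X) = (4 + 4 + 2 + 5 + 3 + 6) / 6 = 24/6 = 4
  mean(Y) = (2 + 3 + 2 + 6 + 8 + 8) / 6 = 29/6 = 4.8333

Step 2 — sample covariance S[i,j] = (1/(n-1)) · Σ_k (x_{k,i} - mean_i) · (x_{k,j} - mean_j), with n-1 = 5.
  S[X,X] = ((0)·(0) + (0)·(0) + (-2)·(-2) + (1)·(1) + (-1)·(-1) + (2)·(2)) / 5 = 10/5 = 2
  S[X,Y] = ((0)·(-2.8333) + (0)·(-1.8333) + (-2)·(-2.8333) + (1)·(1.1667) + (-1)·(3.1667) + (2)·(3.1667)) / 5 = 10/5 = 2
  S[Y,Y] = ((-2.8333)·(-2.8333) + (-1.8333)·(-1.8333) + (-2.8333)·(-2.8333) + (1.1667)·(1.1667) + (3.1667)·(3.1667) + (3.1667)·(3.1667)) / 5 = 40.8333/5 = 8.1667

S is symmetric (S[j,i] = S[i,j]). Assembling:

S = [[2, 2],
 [2, 8.1667]]


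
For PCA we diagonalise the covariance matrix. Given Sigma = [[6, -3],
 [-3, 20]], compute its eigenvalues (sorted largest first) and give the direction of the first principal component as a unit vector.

Step 1 — characteristic polynomial of 2×2 Sigma:
  det(Sigma - λI) = λ² - trace · λ + det = 0.
  trace = 6 + 20 = 26, det = 6·20 - (-3)² = 111.
Step 2 — discriminant:
  Δ = trace² - 4·det = 676 - 444 = 232.
Step 3 — eigenvalues:
  λ = (trace ± √Δ)/2 = (26 ± 15.2315)/2,
  λ_1 = 20.6158,  λ_2 = 5.3842.

Step 4 — unit eigenvector for λ_1: solve (Sigma - λ_1 I)v = 0. First row:
  (6 - 20.6158)·v_x + (-3)·v_y = 0, i.e. (-14.6158)·v_x + (-3)·v_y = 0,
  so v ∝ (b, λ_1 - a) = (-3, 14.6158); multiply by -1 so the first entry is positive: u = (3, -14.6158).
  ||u|| = √((3)² + (-14.6158)²) = √(222.6208) ≈ 14.9205,
  v_1 = u/||u|| ≈ (0.2011, -0.9796) (||v_1|| = 1).

λ_1 = 20.6158,  λ_2 = 5.3842;  v_1 ≈ (0.2011, -0.9796)


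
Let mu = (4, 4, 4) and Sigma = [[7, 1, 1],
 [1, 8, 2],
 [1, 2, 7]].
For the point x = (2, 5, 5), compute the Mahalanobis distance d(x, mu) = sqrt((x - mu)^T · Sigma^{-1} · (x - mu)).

Step 1 — centre the observation: (x - mu) = (-2, 1, 1).

Step 2 — invert Sigma (cofactor / det for 3×3, or solve directly):
  Sigma^{-1} = [[0.1473, -0.0142, -0.017],
 [-0.0142, 0.136, -0.0368],
 [-0.017, -0.0368, 0.1558]].

Step 3 — form the quadratic (x - mu)^T · Sigma^{-1} · (x - mu):
  Sigma^{-1} · (x - mu) = (-0.3258, 0.1275, 0.153).
  (x - mu)^T · [Sigma^{-1} · (x - mu)] = (-2)·(-0.3258) + (1)·(0.1275) + (1)·(0.153) = 0.932.

Step 4 — take square root: d = √(0.932) ≈ 0.9654.

d(x, mu) = √(0.932) ≈ 0.9654


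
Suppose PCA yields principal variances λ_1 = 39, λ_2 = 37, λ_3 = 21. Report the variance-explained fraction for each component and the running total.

Step 1 — total variance = trace(Sigma) = Σ λ_i = 39 + 37 + 21 = 97.

Step 2 — fraction explained by component i = λ_i / Σ λ:
  PC1: 39/97 = 0.4021
  PC2: 37/97 = 0.3814
  PC3: 21/97 = 0.2165

Step 3 — cumulative fraction after k components = (λ_1 + ... + λ_k) / Σ λ:
  k = 1: 39/97 = 0.4021
  k = 2: (39 + 37)/97 = 76/97 = 0.7835
  k = 3: (39 + 37 + 21)/97 = 97/97 = 1

Summary (fraction, with percent):

explained: PC1 0.4021 (40.21%), PC2 0.3814 (38.14%), PC3 0.2165 (21.65%);  cumulative: 0.4021, 0.7835, 1


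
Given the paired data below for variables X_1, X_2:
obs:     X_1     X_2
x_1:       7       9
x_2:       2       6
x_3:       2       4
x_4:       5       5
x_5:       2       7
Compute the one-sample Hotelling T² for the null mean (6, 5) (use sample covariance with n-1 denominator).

Step 1 — sample mean vector:
  mean(X_1) = (7 + 2 + 2 + 5 + 2) / 5 = 18/5 = 3.6
  mean(X_2) = (9 + 6 + 4 + 5 + 7) / 5 = 31/5 = 6.2
  x̄ = (3.6, 6.2),  deviation x̄ - mu_0 = (3.6, 6.2) - (6, 5) = (-2.4, 1.2).

Step 2 — sample covariance matrix, S[i,j] = (1/(n-1)) · Σ_k (x_{k,i} - mean_i) · (x_{k,j} - mean_j), divisor n-1 = 4:
  S[X_1,X_1] = ((3.4)·(3.4) + (-1.6)·(-1.6) + (-1.6)·(-1.6) + (1.4)·(1.4) + (-1.6)·(-1.6)) / 4 = 21.2/4 = 5.3
  S[X_1,X_2] = ((3.4)·(2.8) + (-1.6)·(-0.2) + (-1.6)·(-2.2) + (1.4)·(-1.2) + (-1.6)·(0.8)) / 4 = 10.4/4 = 2.6
  S[X_2,X_2] = ((2.8)·(2.8) + (-0.2)·(-0.2) + (-2.2)·(-2.2) + (-1.2)·(-1.2) + (0.8)·(0.8)) / 4 = 14.8/4 = 3.7
  S = [[5.3, 2.6],
 [2.6, 3.7]].

Step 3 — invert S. det(S) = 5.3·3.7 - (2.6)² = 12.85.
  S^{-1} = (1/det) · [[d, -b], [-b, a]] = [[0.2879, -0.2023],
 [-0.2023, 0.4125]].

Step 4 — quadratic form (x̄ - mu_0)^T · S^{-1} · (x̄ - mu_0):
  S^{-1} · (x̄ - mu_0) = (-0.9339, 0.9805),
  (x̄ - mu_0)^T · [...] = (-2.4)·(-0.9339) + (1.2)·(0.9805) = 3.4179.

Step 5 — scale by n: T² = 5 · 3.4179 = 17.0895.

T² ≈ 17.0895


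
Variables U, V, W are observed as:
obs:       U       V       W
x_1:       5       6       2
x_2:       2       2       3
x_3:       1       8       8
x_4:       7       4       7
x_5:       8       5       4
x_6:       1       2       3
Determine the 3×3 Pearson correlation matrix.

Step 1 — column means:
  mean(U) = (5 + 2 + 1 + 7 + 8 + 1) / 6 = 24/6 = 4
  mean(V) = (6 + 2 + 8 + 4 + 5 + 2) / 6 = 27/6 = 4.5
  mean(W) = (2 + 3 + 8 + 7 + 4 + 3) / 6 = 27/6 = 4.5

Step 2 — sample variances and covariances s[i,j] = (1/(n-1)) · Σ_k (x_{k,i} - mean_i) · (x_{k,j} - mean_j), with n-1 = 5:
  s[U,U] = ((1)·(1) + (-2)·(-2) + (-3)·(-3) + (3)·(3) + (4)·(4) + (-3)·(-3)) / 5 = 48/5 = 9.6
  s[U,V] = ((1)·(1.5) + (-2)·(-2.5) + (-3)·(3.5) + (3)·(-0.5) + (4)·(0.5) + (-3)·(-2.5)) / 5 = 4/5 = 0.8
  s[U,W] = ((1)·(-2.5) + (-2)·(-1.5) + (-3)·(3.5) + (3)·(2.5) + (4)·(-0.5) + (-3)·(-1.5)) / 5 = 0/5 = 0
  s[V,V] = ((1.5)·(1.5) + (-2.5)·(-2.5) + (3.5)·(3.5) + (-0.5)·(-0.5) + (0.5)·(0.5) + (-2.5)·(-2.5)) / 5 = 27.5/5 = 5.5
  s[V,W] = ((1.5)·(-2.5) + (-2.5)·(-1.5) + (3.5)·(3.5) + (-0.5)·(2.5) + (0.5)·(-0.5) + (-2.5)·(-1.5)) / 5 = 14.5/5 = 2.9
  s[W,W] = ((-2.5)·(-2.5) + (-1.5)·(-1.5) + (3.5)·(3.5) + (2.5)·(2.5) + (-0.5)·(-0.5) + (-1.5)·(-1.5)) / 5 = 29.5/5 = 5.9
  Sample standard deviations s_i = √(s[i,i]):
  s(U) = √(9.6) = 3.0984
  s(V) = √(5.5) = 2.3452
  s(W) = √(5.9) = 2.429

Step 3 — r_{ij} = s_{ij} / (s_i · s_j):
  r[U,U] = 1 (diagonal).
  r[U,V] = 0.8 / (3.0984 · 2.3452) = 0.8 / 7.2664 = 0.1101
  r[U,W] = 0 / (3.0984 · 2.429) = 0 / 7.526 = 0
  r[V,V] = 1 (diagonal).
  r[V,W] = 2.9 / (2.3452 · 2.429) = 2.9 / 5.6965 = 0.5091
  r[W,W] = 1 (diagonal).

R is symmetric with unit diagonal. Assembling:

R = [[1, 0.1101, 0],
 [0.1101, 1, 0.5091],
 [0, 0.5091, 1]]


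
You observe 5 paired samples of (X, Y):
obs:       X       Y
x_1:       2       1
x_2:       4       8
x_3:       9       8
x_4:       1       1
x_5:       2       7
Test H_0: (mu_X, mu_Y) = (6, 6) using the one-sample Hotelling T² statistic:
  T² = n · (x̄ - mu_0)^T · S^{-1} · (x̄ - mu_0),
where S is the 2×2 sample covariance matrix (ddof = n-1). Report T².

Step 1 — sample mean vector:
  mean(X) = (2 + 4 + 9 + 1 + 2) / 5 = 18/5 = 3.6
  mean(Y) = (1 + 8 + 8 + 1 + 7) / 5 = 25/5 = 5
  x̄ = (3.6, 5),  deviation x̄ - mu_0 = (3.6, 5) - (6, 6) = (-2.4, -1).

Step 2 — sample covariance matrix, S[i,j] = (1/(n-1)) · Σ_k (x_{k,i} - mean_i) · (x_{k,j} - mean_j), divisor n-1 = 4:
  S[X,X] = ((-1.6)·(-1.6) + (0.4)·(0.4) + (5.4)·(5.4) + (-2.6)·(-2.6) + (-1.6)·(-1.6)) / 4 = 41.2/4 = 10.3
  S[X,Y] = ((-1.6)·(-4) + (0.4)·(3) + (5.4)·(3) + (-2.6)·(-4) + (-1.6)·(2)) / 4 = 31/4 = 7.75
  S[Y,Y] = ((-4)·(-4) + (3)·(3) + (3)·(3) + (-4)·(-4) + (2)·(2)) / 4 = 54/4 = 13.5
  S = [[10.3, 7.75],
 [7.75, 13.5]].

Step 3 — invert S. det(S) = 10.3·13.5 - (7.75)² = 78.9875.
  S^{-1} = (1/det) · [[d, -b], [-b, a]] = [[0.1709, -0.0981],
 [-0.0981, 0.1304]].

Step 4 — quadratic form (x̄ - mu_0)^T · S^{-1} · (x̄ - mu_0):
  S^{-1} · (x̄ - mu_0) = (-0.3121, 0.1051),
  (x̄ - mu_0)^T · [...] = (-2.4)·(-0.3121) + (-1)·(0.1051) = 0.6439.

Step 5 — scale by n: T² = 5 · 0.6439 = 3.2195.

T² ≈ 3.2195


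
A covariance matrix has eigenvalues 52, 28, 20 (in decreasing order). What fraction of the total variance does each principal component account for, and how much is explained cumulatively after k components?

Step 1 — total variance = trace(Sigma) = Σ λ_i = 52 + 28 + 20 = 100.

Step 2 — fraction explained by component i = λ_i / Σ λ:
  PC1: 52/100 = 0.52
  PC2: 28/100 = 0.28
  PC3: 20/100 = 0.2

Step 3 — cumulative fraction after k components = (λ_1 + ... + λ_k) / Σ λ:
  k = 1: 52/100 = 0.52
  k = 2: (52 + 28)/100 = 80/100 = 0.8
  k = 3: (52 + 28 + 20)/100 = 100/100 = 1

Summary (fraction, with percent):

explained: PC1 0.52 (52%), PC2 0.28 (28%), PC3 0.2 (20%);  cumulative: 0.52, 0.8, 1


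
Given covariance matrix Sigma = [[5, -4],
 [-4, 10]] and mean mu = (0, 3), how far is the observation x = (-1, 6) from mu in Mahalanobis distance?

Step 1 — centre the observation: (x - mu) = (-1, 3).

Step 2 — invert Sigma. det(Sigma) = 5·10 - (-4)² = 34.
  Sigma^{-1} = (1/det) · [[d, -b], [-b, a]] = [[0.2941, 0.1176],
 [0.1176, 0.1471]].

Step 3 — form the quadratic (x - mu)^T · Sigma^{-1} · (x - mu):
  Sigma^{-1} · (x - mu) = (0.0588, 0.3235).
  (x - mu)^T · [Sigma^{-1} · (x - mu)] = (-1)·(0.0588) + (3)·(0.3235) = 0.9118.

Step 4 — take square root: d = √(0.9118) ≈ 0.9549.

d(x, mu) = √(0.9118) ≈ 0.9549


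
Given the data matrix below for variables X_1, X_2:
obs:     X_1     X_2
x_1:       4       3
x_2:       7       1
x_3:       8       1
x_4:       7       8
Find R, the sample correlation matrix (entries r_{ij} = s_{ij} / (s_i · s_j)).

Step 1 — column means:
  mean(X_1) = (4 + 7 + 8 + 7) / 4 = 26/4 = 6.5
  mean(X_2) = (3 + 1 + 1 + 8) / 4 = 13/4 = 3.25

Step 2 — sample variances and covariances s[i,j] = (1/(n-1)) · Σ_k (x_{k,i} - mean_i) · (x_{k,j} - mean_j), with n-1 = 3:
  s[X_1,X_1] = ((-2.5)·(-2.5) + (0.5)·(0.5) + (1.5)·(1.5) + (0.5)·(0.5)) / 3 = 9/3 = 3
  s[X_1,X_2] = ((-2.5)·(-0.25) + (0.5)·(-2.25) + (1.5)·(-2.25) + (0.5)·(4.75)) / 3 = -1.5/3 = -0.5
  s[X_2,X_2] = ((-0.25)·(-0.25) + (-2.25)·(-2.25) + (-2.25)·(-2.25) + (4.75)·(4.75)) / 3 = 32.75/3 = 10.9167
  Sample standard deviations s_i = √(s[i,i]):
  s(X_1) = √(3) = 1.7321
  s(X_2) = √(10.9167) = 3.304

Step 3 — r_{ij} = s_{ij} / (s_i · s_j):
  r[X_1,X_1] = 1 (diagonal).
  r[X_1,X_2] = -0.5 / (1.7321 · 3.304) = -0.5 / 5.7228 = -0.0874
  r[X_2,X_2] = 1 (diagonal).

R is symmetric with unit diagonal. Assembling:

R = [[1, -0.0874],
 [-0.0874, 1]]


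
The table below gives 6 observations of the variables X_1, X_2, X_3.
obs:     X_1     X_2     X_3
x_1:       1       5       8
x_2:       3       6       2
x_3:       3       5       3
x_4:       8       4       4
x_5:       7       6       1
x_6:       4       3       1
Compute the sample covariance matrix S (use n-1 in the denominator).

Step 1 — column means:
  mean(X_1) = (1 + 3 + 3 + 8 + 7 + 4) / 6 = 26/6 = 4.3333
  mean(X_2) = (5 + 6 + 5 + 4 + 6 + 3) / 6 = 29/6 = 4.8333
  mean(X_3) = (8 + 2 + 3 + 4 + 1 + 1) / 6 = 19/6 = 3.1667

Step 2 — sample covariance S[i,j] = (1/(n-1)) · Σ_k (x_{k,i} - mean_i) · (x_{k,j} - mean_j), with n-1 = 5.
  S[X_1,X_1] = ((-3.3333)·(-3.3333) + (-1.3333)·(-1.3333) + (-1.3333)·(-1.3333) + (3.6667)·(3.6667) + (2.6667)·(2.6667) + (-0.3333)·(-0.3333)) / 5 = 35.3333/5 = 7.0667
  S[X_1,X_2] = ((-3.3333)·(0.1667) + (-1.3333)·(1.1667) + (-1.3333)·(0.1667) + (3.6667)·(-0.8333) + (2.6667)·(1.1667) + (-0.3333)·(-1.8333)) / 5 = -1.6667/5 = -0.3333
  S[X_1,X_3] = ((-3.3333)·(4.8333) + (-1.3333)·(-1.1667) + (-1.3333)·(-0.1667) + (3.6667)·(0.8333) + (2.6667)·(-2.1667) + (-0.3333)·(-2.1667)) / 5 = -16.3333/5 = -3.2667
  S[X_2,X_2] = ((0.1667)·(0.1667) + (1.1667)·(1.1667) + (0.1667)·(0.1667) + (-0.8333)·(-0.8333) + (1.1667)·(1.1667) + (-1.8333)·(-1.8333)) / 5 = 6.8333/5 = 1.3667
  S[X_2,X_3] = ((0.1667)·(4.8333) + (1.1667)·(-1.1667) + (0.1667)·(-0.1667) + (-0.8333)·(0.8333) + (1.1667)·(-2.1667) + (-1.8333)·(-2.1667)) / 5 = 0.1667/5 = 0.0333
  S[X_3,X_3] = ((4.8333)·(4.8333) + (-1.1667)·(-1.1667) + (-0.1667)·(-0.1667) + (0.8333)·(0.8333) + (-2.1667)·(-2.1667) + (-2.1667)·(-2.1667)) / 5 = 34.8333/5 = 6.9667

S is symmetric (S[j,i] = S[i,j]). Assembling:

S = [[7.0667, -0.3333, -3.2667],
 [-0.3333, 1.3667, 0.0333],
 [-3.2667, 0.0333, 6.9667]]
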